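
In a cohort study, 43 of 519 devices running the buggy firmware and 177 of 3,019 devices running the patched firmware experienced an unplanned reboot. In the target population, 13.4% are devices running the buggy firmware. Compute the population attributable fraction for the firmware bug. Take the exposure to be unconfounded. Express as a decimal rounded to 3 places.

p₁ = P(outcome | exposed) = 43/519 = 0.082852
p₀ = P(outcome | unexposed) = 177/3019 = 0.058629
Overall risk P(Y=1) = π·p₁ + (1−π)·p₀ = 0.134×0.082852 + 0.866×0.058629 = 0.061875.
Under exogeneity, PAF = [P(Y=1) − p₀] / P(Y=1).
PAF = (0.061875 − 0.058629) / 0.061875 ≈ 0.0525

PAF ≈ 0.052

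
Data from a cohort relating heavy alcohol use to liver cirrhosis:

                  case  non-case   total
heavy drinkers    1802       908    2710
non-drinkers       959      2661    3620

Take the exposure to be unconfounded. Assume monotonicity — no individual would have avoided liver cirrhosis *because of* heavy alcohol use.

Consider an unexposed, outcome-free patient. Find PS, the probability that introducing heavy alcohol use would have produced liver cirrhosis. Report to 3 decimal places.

PS ≈ 0.544

p₁ = P(outcome | exposed) = 1802/2710 = 0.66494
p₀ = P(outcome | unexposed) = 959/3620 = 0.26492
Under exogeneity and monotonicity, PS = (p₁ − p₀) / (1 − p₀).
PS = (0.66494 − 0.26492) / (1 − 0.26492) = 0.40003 / 0.73508 ≈ 0.5442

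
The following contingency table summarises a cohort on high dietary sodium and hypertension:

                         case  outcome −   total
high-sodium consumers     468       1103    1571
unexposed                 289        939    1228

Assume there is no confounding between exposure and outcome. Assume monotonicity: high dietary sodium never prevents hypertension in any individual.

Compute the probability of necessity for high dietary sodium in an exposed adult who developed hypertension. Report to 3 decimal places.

PN ≈ 0.210

p₁ = P(outcome | exposed) = 468/1571 = 0.2979
p₀ = P(outcome | unexposed) = 289/1228 = 0.23534
Under exogeneity and monotonicity, PN = (p₁ − p₀)/p₁.
PN = (0.2979 − 0.23534) / 0.2979 ≈ 0.2100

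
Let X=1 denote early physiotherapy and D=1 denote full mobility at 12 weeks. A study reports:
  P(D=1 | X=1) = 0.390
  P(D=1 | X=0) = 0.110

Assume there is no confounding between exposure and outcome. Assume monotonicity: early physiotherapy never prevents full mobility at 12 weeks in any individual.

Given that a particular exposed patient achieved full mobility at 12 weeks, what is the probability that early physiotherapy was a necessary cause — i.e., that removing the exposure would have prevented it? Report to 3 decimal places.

Let p₁ = 0.39, p₀ = 0.11.
Under exogeneity and monotonicity, PN = (p₁ − p₀) / p₁.
PN = (0.39 − 0.11) / 0.39 = 0.28 / 0.39 ≈ 0.7179

PN ≈ 0.718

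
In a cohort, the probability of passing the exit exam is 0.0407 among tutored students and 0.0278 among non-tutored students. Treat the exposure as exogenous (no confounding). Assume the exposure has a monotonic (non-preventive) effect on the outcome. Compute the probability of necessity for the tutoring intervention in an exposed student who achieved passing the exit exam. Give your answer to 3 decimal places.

Let p₁ = 0.0407, p₀ = 0.0278.
Under exogeneity and monotonicity, PN = (p₁ − p₀) / p₁.
PN = (0.0407 − 0.0278) / 0.0407 = 0.0129 / 0.0407 ≈ 0.3170

PN ≈ 0.317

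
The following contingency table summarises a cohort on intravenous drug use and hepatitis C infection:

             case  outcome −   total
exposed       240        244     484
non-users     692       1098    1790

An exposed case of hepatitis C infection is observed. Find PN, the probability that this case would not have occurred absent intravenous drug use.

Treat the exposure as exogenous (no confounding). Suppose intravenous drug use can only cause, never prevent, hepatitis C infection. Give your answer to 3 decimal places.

p₁ = P(outcome | exposed) = 240/484 = 0.49587
p₀ = P(outcome | unexposed) = 692/1790 = 0.38659
Under exogeneity and monotonicity, PN = (p₁ − p₀) / p₁.
PN = (0.49587 − 0.38659) / 0.49587 = 0.10928 / 0.49587 ≈ 0.2204

PN ≈ 0.220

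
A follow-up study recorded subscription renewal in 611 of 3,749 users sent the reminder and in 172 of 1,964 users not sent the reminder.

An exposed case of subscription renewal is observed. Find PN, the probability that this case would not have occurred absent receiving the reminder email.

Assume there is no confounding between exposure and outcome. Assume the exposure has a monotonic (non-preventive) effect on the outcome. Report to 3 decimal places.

PN ≈ 0.463

p₁ = P(outcome | exposed) = 611/3749 = 0.16298
p₀ = P(outcome | unexposed) = 172/1964 = 0.087576
Under exogeneity and monotonicity, PN = (p₁ − p₀) / p₁.
PN = (0.16298 − 0.087576) / 0.16298 = 0.0754 / 0.16298 ≈ 0.4626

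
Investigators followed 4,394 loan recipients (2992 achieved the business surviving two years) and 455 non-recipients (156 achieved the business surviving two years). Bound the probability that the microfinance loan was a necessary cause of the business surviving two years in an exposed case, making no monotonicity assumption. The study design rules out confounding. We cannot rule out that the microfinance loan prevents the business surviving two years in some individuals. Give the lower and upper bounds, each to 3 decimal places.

0.496 ≤ PN ≤ 0.965

p₁ = P(outcome | exposed) = 2992/4394 = 0.68093
p₀ = P(outcome | unexposed) = 156/455 = 0.34286
Under exogeneity alone the bounds on PN are max{0,(p₁−p₀)/p₁} ≤ PN ≤ min{1,(1−p₀)/p₁}.
  lower = (p₁ − p₀)/p₁ = 0.33807 / 0.68093 ≈ 0.4965
  upper = min{1, (1 − p₀)/p₁} = 0.65714 / 0.68093 ≈ 0.9651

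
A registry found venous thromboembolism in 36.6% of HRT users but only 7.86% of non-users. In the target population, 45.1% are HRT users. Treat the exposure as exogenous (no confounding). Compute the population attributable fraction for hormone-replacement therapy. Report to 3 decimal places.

PAF ≈ 0.623

p₁ = 0.366, p₀ = 0.0786.
Overall risk P(Y=1) = π·p₁ + (1−π)·p₀ = 0.451×0.366 + 0.549×0.0786 = 0.20822.
Under exogeneity, PAF = [P(Y=1) − p₀] / P(Y=1).
PAF = (0.20822 − 0.0786) / 0.20822 ≈ 0.6225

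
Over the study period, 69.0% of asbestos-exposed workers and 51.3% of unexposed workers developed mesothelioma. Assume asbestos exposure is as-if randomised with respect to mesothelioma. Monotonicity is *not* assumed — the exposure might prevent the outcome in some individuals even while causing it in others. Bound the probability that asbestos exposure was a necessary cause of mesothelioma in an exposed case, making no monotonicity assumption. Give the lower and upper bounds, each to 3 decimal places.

0.257 ≤ PN ≤ 0.706

p₁ = 0.69, p₀ = 0.513.
Under exogeneity alone the bounds on PN are max{0,(p₁−p₀)/p₁} ≤ PN ≤ min{1,(1−p₀)/p₁}.
  lower = (p₁ − p₀)/p₁ = 0.177 / 0.69 ≈ 0.2565
  upper = min{1, (1 − p₀)/p₁} = 0.487 / 0.69 ≈ 0.7058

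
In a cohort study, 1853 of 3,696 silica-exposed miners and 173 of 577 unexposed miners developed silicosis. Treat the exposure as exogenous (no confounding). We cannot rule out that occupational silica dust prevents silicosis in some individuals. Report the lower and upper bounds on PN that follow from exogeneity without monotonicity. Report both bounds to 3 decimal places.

p₁ = P(outcome | exposed) = 1853/3696 = 0.50135
p₀ = P(outcome | unexposed) = 173/577 = 0.29983
Under exogeneity alone the bounds on PN are max{0,(p₁−p₀)/p₁} ≤ PN ≤ min{1,(1−p₀)/p₁}.
  lower = (p₁ − p₀)/p₁ = 0.20153 / 0.50135 ≈ 0.4020
  upper = min{1, (1 − p₀)/p₁} = 0.70017 / 0.50135 ≈ 1.3966 → capped at 1

0.402 ≤ PN ≤ 1.000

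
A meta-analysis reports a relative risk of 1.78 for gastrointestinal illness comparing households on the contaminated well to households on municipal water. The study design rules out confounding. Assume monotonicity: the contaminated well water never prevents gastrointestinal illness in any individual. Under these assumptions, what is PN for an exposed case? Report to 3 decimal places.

PN ≈ 0.438

Under exogeneity and monotonicity, PN = (RR − 1) / RR = 1 − 1/RR.
PN = (1.78 − 1) / 1.78 = 0.78 / 1.78 ≈ 0.4382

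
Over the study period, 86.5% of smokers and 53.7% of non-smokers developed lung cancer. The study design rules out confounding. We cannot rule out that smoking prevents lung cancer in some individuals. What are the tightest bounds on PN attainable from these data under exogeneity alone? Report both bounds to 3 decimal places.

0.379 ≤ PN ≤ 0.535

p₁ = 0.865, p₀ = 0.537.
Under exogeneity alone the bounds on PN are max{0,(p₁−p₀)/p₁} ≤ PN ≤ min{1,(1−p₀)/p₁}.
  lower = (p₁ − p₀)/p₁ = 0.328 / 0.865 ≈ 0.3792
  upper = min{1, (1 − p₀)/p₁} = 0.463 / 0.865 ≈ 0.5353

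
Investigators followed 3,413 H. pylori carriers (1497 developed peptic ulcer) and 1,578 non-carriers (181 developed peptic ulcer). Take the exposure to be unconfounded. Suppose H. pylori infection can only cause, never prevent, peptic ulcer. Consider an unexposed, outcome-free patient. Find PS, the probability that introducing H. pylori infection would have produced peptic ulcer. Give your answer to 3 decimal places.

p₁ = P(outcome | exposed) = 1497/3413 = 0.43862
p₀ = P(outcome | unexposed) = 181/1578 = 0.1147
Under exogeneity and monotonicity, PS = (p₁ − p₀) / (1 − p₀).
PS = (0.43862 − 0.1147) / (1 − 0.1147) = 0.32391 / 0.8853 ≈ 0.3659

PS ≈ 0.366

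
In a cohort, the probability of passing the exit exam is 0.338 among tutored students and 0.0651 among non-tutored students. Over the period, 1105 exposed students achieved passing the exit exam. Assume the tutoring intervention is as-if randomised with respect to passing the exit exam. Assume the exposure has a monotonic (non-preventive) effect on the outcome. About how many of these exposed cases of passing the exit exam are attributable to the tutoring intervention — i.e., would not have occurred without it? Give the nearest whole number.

about 892 cases

Let p₁ = 0.338, p₀ = 0.0651.
PN = (p₁ − p₀)/p₁ = (0.338 − 0.0651) / 0.338 ≈ 0.80740.
Attributable cases ≈ PN × (exposed cases) = 0.80740 × 1105 ≈ 892.17.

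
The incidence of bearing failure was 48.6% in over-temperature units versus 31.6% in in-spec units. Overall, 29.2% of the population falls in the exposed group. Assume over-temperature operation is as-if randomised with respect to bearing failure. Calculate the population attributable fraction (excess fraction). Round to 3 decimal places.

p₁ = 0.486, p₀ = 0.316.
Overall risk P(Y=1) = π·p₁ + (1−π)·p₀ = 0.292×0.486 + 0.708×0.316 = 0.36564.
Under exogeneity, PAF = [P(Y=1) − p₀] / P(Y=1).
PAF = (0.36564 − 0.316) / 0.36564 ≈ 0.1358

PAF ≈ 0.136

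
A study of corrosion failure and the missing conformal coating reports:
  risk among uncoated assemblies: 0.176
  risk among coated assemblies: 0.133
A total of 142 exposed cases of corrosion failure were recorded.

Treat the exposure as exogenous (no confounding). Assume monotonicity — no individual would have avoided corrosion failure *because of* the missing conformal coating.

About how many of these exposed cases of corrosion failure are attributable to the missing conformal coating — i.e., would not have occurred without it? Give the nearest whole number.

Let p₁ = 0.176, p₀ = 0.133.
PN = (p₁ − p₀)/p₁ = (0.176 − 0.133) / 0.176 ≈ 0.24432.
Attributable cases ≈ PN × (exposed cases) = 0.24432 × 142 ≈ 34.69.

about 35 cases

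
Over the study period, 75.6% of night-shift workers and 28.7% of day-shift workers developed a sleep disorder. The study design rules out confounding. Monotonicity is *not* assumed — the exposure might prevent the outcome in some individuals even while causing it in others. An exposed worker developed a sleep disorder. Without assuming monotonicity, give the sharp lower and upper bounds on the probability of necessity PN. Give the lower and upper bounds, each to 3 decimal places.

0.620 ≤ PN ≤ 0.943

p₁ = 0.756, p₀ = 0.287.
Under exogeneity alone the bounds on PN are max{0,(p₁−p₀)/p₁} ≤ PN ≤ min{1,(1−p₀)/p₁}.
  lower = (p₁ − p₀)/p₁ = 0.469 / 0.756 ≈ 0.6204
  upper = min{1, (1 − p₀)/p₁} = 0.713 / 0.756 ≈ 0.9431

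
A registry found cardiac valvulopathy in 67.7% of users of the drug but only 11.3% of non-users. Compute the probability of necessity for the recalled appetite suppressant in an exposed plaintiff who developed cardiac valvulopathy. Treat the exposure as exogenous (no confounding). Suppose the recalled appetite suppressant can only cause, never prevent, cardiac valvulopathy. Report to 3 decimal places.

PN ≈ 0.833

p₁ = 0.677, p₀ = 0.113.
Under exogeneity and monotonicity, PN = (p₁ − p₀) / p₁.
PN = (0.677 − 0.113) / 0.677 = 0.564 / 0.677 ≈ 0.8331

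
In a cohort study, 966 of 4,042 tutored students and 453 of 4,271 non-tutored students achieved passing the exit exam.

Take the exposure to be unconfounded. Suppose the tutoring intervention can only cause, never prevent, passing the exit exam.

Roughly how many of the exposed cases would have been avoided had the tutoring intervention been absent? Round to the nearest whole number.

p₁ = P(outcome | exposed) = 966/4042 = 0.23899
p₀ = P(outcome | unexposed) = 453/4271 = 0.10606
PN = (p₁ − p₀)/p₁ = (0.23899 − 0.10606) / 0.23899 ≈ 0.55620.
Attributable cases ≈ PN × (exposed cases) = 0.55620 × 966 ≈ 537.29.

about 537 cases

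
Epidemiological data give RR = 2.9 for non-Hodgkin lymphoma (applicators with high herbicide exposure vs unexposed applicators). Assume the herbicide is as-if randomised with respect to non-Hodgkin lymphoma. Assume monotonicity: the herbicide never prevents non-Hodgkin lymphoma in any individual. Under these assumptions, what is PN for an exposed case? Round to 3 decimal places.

PN ≈ 0.655

Under exogeneity and monotonicity, PN = (RR − 1) / RR = 1 − 1/RR.
PN = (2.9 − 1) / 2.9 = 1.9 / 2.9 ≈ 0.6552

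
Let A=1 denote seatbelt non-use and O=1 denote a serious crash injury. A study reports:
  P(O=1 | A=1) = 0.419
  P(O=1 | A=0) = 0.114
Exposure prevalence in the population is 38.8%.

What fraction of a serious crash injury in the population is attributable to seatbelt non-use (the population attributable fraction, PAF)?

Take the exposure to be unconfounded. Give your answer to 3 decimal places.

Let p₁ = 0.419, p₀ = 0.114.
Overall risk P(Y=1) = π·p₁ + (1−π)·p₀ = 0.388×0.419 + 0.612×0.114 = 0.23234.
Under exogeneity, PAF = [P(Y=1) − p₀] / P(Y=1).
PAF = (0.23234 − 0.114) / 0.23234 ≈ 0.5093

PAF ≈ 0.509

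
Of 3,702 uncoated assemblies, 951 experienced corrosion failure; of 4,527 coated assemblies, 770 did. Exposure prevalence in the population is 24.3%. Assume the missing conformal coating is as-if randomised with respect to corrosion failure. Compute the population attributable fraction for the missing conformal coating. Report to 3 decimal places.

PAF ≈ 0.110

p₁ = P(outcome | exposed) = 951/3702 = 0.25689
p₀ = P(outcome | unexposed) = 770/4527 = 0.17009
Overall risk P(Y=1) = π·p₁ + (1−π)·p₀ = 0.243×0.25689 + 0.757×0.17009 = 0.19118.
Under exogeneity, PAF = [P(Y=1) − p₀] / P(Y=1).
PAF = (0.19118 − 0.17009) / 0.19118 ≈ 0.1103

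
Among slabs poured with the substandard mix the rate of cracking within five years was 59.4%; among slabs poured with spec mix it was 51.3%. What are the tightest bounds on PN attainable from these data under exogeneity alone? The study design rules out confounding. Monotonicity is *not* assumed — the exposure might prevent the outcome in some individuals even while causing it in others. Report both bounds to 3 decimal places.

p₁ = 0.594, p₀ = 0.513.
Under exogeneity alone the bounds on PN are max{0,(p₁−p₀)/p₁} ≤ PN ≤ min{1,(1−p₀)/p₁}.
  lower = (p₁ − p₀)/p₁ = 0.081 / 0.594 ≈ 0.1364
  upper = min{1, (1 − p₀)/p₁} = 0.487 / 0.594 ≈ 0.8199

0.136 ≤ PN ≤ 0.820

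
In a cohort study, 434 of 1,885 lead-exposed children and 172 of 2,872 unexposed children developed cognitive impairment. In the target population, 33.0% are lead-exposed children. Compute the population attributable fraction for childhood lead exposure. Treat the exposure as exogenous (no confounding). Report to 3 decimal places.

p₁ = P(outcome | exposed) = 434/1885 = 0.23024
p₀ = P(outcome | unexposed) = 172/2872 = 0.059889
Overall risk P(Y=1) = π·p₁ + (1−π)·p₀ = 0.33×0.23024 + 0.67×0.059889 = 0.1161.
Under exogeneity, PAF = [P(Y=1) − p₀] / P(Y=1).
PAF = (0.1161 − 0.059889) / 0.1161 ≈ 0.4842

PAF ≈ 0.484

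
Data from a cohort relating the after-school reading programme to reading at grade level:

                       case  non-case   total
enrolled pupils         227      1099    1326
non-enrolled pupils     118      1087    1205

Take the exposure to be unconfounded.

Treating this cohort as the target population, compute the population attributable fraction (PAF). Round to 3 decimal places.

PAF ≈ 0.282

p₁ = P(outcome | exposed) = 227/1326 = 0.17119
p₀ = P(outcome | unexposed) = 118/1205 = 0.097925
Exposure prevalence π = 1326/2531 = 0.5239; overall risk P(Y=1) = 0.13631.
Under exogeneity, PAF = [P(Y=1) − p₀]/P(Y=1).
PAF = (0.13631 − 0.097925) / 0.13631 ≈ 0.2816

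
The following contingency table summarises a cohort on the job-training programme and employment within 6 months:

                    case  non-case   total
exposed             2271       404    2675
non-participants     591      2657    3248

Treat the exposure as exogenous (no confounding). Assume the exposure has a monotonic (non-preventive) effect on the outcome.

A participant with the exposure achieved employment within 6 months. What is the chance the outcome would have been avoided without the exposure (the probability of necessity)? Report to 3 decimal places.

PN ≈ 0.786

p₁ = P(outcome | exposed) = 2271/2675 = 0.84897
p₀ = P(outcome | unexposed) = 591/3248 = 0.18196
Under exogeneity and monotonicity, PN = (p₁ − p₀) / p₁.
PN = (0.84897 − 0.18196) / 0.84897 = 0.66701 / 0.84897 ≈ 0.7857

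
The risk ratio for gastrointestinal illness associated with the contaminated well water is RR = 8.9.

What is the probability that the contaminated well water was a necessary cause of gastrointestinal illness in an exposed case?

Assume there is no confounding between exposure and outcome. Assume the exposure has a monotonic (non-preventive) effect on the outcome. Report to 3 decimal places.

Under exogeneity and monotonicity, PN = (RR − 1) / RR = 1 − 1/RR.
PN = (8.9 − 1) / 8.9 = 7.9 / 8.9 ≈ 0.8876

PN ≈ 0.888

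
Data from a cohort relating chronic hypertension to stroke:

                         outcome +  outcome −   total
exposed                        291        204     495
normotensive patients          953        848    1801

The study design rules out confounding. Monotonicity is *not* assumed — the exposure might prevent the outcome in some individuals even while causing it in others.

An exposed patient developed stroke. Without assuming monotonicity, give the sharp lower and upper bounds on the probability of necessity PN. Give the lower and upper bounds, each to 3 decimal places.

p₁ = P(outcome | exposed) = 291/495 = 0.58788
p₀ = P(outcome | unexposed) = 953/1801 = 0.52915
Under exogeneity alone the bounds on PN are max{0,(p₁−p₀)/p₁} ≤ PN ≤ min{1,(1−p₀)/p₁}.
  lower = (p₁ − p₀)/p₁ = 0.058728 / 0.58788 ≈ 0.0999
  upper = min{1, (1 − p₀)/p₁} = 0.47085 / 0.58788 ≈ 0.8009

0.100 ≤ PN ≤ 0.801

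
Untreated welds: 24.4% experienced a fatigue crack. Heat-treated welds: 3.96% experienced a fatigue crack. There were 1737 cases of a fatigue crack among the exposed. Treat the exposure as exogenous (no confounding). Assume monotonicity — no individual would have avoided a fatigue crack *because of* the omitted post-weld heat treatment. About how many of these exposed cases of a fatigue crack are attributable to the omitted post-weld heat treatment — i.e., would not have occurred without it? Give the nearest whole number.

p₁ = 0.244, p₀ = 0.0396.
PN = (p₁ − p₀)/p₁ = (0.244 − 0.0396) / 0.244 ≈ 0.83770.
Attributable cases ≈ PN × (exposed cases) = 0.83770 × 1737 ≈ 1455.09.

about 1455 cases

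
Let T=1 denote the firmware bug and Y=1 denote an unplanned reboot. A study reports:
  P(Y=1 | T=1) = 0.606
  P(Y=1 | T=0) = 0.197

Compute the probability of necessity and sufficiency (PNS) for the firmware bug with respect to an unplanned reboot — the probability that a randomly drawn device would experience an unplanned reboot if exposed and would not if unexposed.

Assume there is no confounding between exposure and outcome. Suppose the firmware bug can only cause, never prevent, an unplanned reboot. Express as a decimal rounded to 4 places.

Let p₁ = 0.606, p₀ = 0.197.
Under exogeneity and monotonicity, PNS = p₁ − p₀.
PNS = 0.606 − 0.197 = 0.409

PNS ≈ 0.4090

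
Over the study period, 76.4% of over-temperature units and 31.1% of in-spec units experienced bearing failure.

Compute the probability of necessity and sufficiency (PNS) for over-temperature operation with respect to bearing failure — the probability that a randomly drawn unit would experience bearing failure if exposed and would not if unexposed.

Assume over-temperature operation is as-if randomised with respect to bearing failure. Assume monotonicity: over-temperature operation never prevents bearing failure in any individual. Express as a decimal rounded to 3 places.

PNS ≈ 0.453

p₁ = 0.764, p₀ = 0.311.
Under exogeneity and monotonicity, PNS = p₁ − p₀.
PNS = 0.764 − 0.311 = 0.453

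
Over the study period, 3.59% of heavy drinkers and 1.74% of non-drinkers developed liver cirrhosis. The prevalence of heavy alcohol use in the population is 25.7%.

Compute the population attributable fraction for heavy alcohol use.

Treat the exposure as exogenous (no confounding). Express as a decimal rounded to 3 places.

PAF ≈ 0.215

p₁ = 0.0359, p₀ = 0.0174.
Overall risk P(Y=1) = π·p₁ + (1−π)·p₀ = 0.257×0.0359 + 0.743×0.0174 = 0.022155.
Under exogeneity, PAF = [P(Y=1) − p₀] / P(Y=1).
PAF = (0.022155 − 0.0174) / 0.022155 ≈ 0.2146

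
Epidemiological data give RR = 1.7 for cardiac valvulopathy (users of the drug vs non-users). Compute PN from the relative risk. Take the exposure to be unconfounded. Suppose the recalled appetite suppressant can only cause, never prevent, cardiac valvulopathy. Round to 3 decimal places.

PN ≈ 0.412

Under exogeneity and monotonicity, PN = (RR − 1) / RR = 1 − 1/RR.
PN = (1.7 − 1) / 1.7 = 0.7 / 1.7 ≈ 0.4118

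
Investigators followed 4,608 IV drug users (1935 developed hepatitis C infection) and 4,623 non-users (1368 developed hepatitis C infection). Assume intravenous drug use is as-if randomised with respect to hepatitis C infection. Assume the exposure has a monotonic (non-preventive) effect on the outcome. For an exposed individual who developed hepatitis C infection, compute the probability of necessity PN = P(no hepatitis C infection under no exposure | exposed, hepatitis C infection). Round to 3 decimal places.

PN ≈ 0.295

p₁ = P(outcome | exposed) = 1935/4608 = 0.41992
p₀ = P(outcome | unexposed) = 1368/4623 = 0.29591
Under exogeneity and monotonicity, PN = (p₁ − p₀) / p₁.
PN = (0.41992 − 0.29591) / 0.41992 = 0.12401 / 0.41992 ≈ 0.2953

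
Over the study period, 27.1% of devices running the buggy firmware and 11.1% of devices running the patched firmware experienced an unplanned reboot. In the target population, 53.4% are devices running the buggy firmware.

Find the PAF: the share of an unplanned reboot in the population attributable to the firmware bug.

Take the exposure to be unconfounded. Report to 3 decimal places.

p₁ = 0.271, p₀ = 0.111.
Overall risk P(Y=1) = π·p₁ + (1−π)·p₀ = 0.534×0.271 + 0.466×0.111 = 0.19644.
Under exogeneity, PAF = [P(Y=1) − p₀] / P(Y=1).
PAF = (0.19644 − 0.111) / 0.19644 ≈ 0.4349

PAF ≈ 0.435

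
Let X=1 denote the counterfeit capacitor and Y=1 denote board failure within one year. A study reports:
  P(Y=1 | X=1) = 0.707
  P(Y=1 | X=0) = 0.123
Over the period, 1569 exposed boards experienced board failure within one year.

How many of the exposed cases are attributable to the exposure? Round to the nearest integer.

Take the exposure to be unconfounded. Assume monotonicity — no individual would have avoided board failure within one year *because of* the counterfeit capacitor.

about 1296 cases

Let p₁ = 0.707, p₀ = 0.123.
PN = (p₁ − p₀)/p₁ = (0.707 − 0.123) / 0.707 ≈ 0.82603.
Attributable cases ≈ PN × (exposed cases) = 0.82603 × 1569 ≈ 1296.03.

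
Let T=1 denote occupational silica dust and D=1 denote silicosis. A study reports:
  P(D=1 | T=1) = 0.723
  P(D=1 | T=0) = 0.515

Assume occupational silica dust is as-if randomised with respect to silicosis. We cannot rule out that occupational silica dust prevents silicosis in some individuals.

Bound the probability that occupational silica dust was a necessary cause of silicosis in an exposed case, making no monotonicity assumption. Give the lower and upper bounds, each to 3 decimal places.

0.288 ≤ PN ≤ 0.671

Let p₁ = 0.723, p₀ = 0.515.
Under exogeneity alone the bounds on PN are max{0,(p₁−p₀)/p₁} ≤ PN ≤ min{1,(1−p₀)/p₁}.
  lower = (p₁ − p₀)/p₁ = 0.208 / 0.723 ≈ 0.2877
  upper = min{1, (1 − p₀)/p₁} = 0.485 / 0.723 ≈ 0.6708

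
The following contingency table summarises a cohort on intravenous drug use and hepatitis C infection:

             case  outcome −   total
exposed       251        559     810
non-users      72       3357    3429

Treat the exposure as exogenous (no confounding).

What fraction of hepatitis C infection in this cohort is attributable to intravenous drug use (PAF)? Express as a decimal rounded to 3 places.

p₁ = P(outcome | exposed) = 251/810 = 0.30988
p₀ = P(outcome | unexposed) = 72/3429 = 0.020997
Exposure prevalence π = 810/4239 = 0.19108; overall risk P(Y=1) = 0.076197.
Under exogeneity, PAF = [P(Y=1) − p₀]/P(Y=1).
PAF = (0.076197 − 0.020997) / 0.076197 ≈ 0.7244

PAF ≈ 0.724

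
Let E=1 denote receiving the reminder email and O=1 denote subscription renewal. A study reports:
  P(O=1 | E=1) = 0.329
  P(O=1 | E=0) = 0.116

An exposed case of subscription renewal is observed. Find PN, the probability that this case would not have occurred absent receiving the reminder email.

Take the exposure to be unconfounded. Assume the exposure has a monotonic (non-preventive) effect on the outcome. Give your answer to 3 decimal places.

PN ≈ 0.647

Let p₁ = 0.329, p₀ = 0.116.
Under exogeneity and monotonicity, PN = (p₁ − p₀) / p₁.
PN = (0.329 − 0.116) / 0.329 = 0.213 / 0.329 ≈ 0.6474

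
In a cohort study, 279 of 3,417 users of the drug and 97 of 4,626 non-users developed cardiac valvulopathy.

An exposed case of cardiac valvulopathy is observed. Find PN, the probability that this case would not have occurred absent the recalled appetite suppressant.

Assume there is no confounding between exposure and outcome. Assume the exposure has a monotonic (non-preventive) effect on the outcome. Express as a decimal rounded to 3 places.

p₁ = P(outcome | exposed) = 279/3417 = 0.081651
p₀ = P(outcome | unexposed) = 97/4626 = 0.020968
Under exogeneity and monotonicity, PN = (p₁ − p₀) / p₁.
PN = (0.081651 − 0.020968) / 0.081651 = 0.060682 / 0.081651 ≈ 0.7432

PN ≈ 0.743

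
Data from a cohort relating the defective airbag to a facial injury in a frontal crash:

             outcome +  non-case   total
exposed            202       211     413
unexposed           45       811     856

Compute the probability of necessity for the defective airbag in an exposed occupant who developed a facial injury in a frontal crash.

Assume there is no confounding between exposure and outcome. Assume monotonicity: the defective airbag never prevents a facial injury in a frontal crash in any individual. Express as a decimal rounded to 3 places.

p₁ = P(outcome | exposed) = 202/413 = 0.4891
p₀ = P(outcome | unexposed) = 45/856 = 0.05257
Under exogeneity and monotonicity, PN = (p₁ − p₀)/p₁.
PN = (0.4891 − 0.05257) / 0.4891 ≈ 0.8925

PN ≈ 0.893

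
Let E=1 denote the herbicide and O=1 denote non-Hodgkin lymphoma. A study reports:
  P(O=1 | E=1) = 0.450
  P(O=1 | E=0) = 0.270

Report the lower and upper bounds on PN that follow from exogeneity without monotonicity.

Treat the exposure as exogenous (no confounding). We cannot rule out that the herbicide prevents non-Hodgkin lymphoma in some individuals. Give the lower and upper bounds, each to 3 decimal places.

0.400 ≤ PN ≤ 1.000

Let p₁ = 0.45, p₀ = 0.27.
Under exogeneity alone the bounds on PN are max{0,(p₁−p₀)/p₁} ≤ PN ≤ min{1,(1−p₀)/p₁}.
  lower = (p₁ − p₀)/p₁ = 0.18 / 0.45 ≈ 0.4000
  upper = min{1, (1 − p₀)/p₁} = 0.73 / 0.45 ≈ 1.6222 → capped at 1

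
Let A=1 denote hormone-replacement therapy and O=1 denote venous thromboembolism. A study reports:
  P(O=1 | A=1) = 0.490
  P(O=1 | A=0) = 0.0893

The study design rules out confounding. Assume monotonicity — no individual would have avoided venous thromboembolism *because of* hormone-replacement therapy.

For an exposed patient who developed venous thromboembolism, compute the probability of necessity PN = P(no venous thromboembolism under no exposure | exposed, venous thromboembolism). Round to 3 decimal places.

Let p₁ = 0.49, p₀ = 0.0893.
Under exogeneity and monotonicity, PN = (p₁ − p₀) / p₁.
PN = (0.49 − 0.0893) / 0.49 = 0.4007 / 0.49 ≈ 0.8178

PN ≈ 0.818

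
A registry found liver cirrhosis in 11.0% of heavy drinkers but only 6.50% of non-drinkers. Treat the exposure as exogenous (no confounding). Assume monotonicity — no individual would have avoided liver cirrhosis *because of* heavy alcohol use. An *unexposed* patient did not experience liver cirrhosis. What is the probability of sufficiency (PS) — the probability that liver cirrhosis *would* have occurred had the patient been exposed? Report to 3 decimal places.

p₁ = 0.11, p₀ = 0.065.
Under exogeneity and monotonicity, PS = (p₁ − p₀) / (1 − p₀).
PS = (0.11 − 0.065) / (1 − 0.065) = 0.045 / 0.935 ≈ 0.0481

PS ≈ 0.048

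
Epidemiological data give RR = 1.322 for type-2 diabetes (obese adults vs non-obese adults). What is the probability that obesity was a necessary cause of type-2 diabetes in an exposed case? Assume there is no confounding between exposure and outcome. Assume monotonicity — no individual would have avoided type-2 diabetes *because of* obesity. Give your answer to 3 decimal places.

Under exogeneity and monotonicity, PN = (RR − 1) / RR = 1 − 1/RR.
PN = (1.322 − 1) / 1.322 = 0.322 / 1.322 ≈ 0.2436

PN ≈ 0.244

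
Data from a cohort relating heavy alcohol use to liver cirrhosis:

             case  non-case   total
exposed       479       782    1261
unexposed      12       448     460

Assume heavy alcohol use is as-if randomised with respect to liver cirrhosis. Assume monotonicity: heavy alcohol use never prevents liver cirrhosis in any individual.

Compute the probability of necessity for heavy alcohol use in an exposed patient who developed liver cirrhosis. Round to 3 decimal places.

p₁ = P(outcome | exposed) = 479/1261 = 0.37986
p₀ = P(outcome | unexposed) = 12/460 = 0.026087
Under exogeneity and monotonicity, PN = (p₁ − p₀) / p₁.
PN = (0.37986 − 0.026087) / 0.37986 = 0.35377 / 0.37986 ≈ 0.9313

PN ≈ 0.931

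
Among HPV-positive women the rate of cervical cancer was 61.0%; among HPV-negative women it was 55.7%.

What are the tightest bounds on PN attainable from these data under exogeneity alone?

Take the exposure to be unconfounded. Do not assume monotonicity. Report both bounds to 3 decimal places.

0.087 ≤ PN ≤ 0.726

p₁ = 0.61, p₀ = 0.557.
Under exogeneity alone the bounds on PN are max{0,(p₁−p₀)/p₁} ≤ PN ≤ min{1,(1−p₀)/p₁}.
  lower = (p₁ − p₀)/p₁ = 0.053 / 0.61 ≈ 0.0869
  upper = min{1, (1 − p₀)/p₁} = 0.443 / 0.61 ≈ 0.7262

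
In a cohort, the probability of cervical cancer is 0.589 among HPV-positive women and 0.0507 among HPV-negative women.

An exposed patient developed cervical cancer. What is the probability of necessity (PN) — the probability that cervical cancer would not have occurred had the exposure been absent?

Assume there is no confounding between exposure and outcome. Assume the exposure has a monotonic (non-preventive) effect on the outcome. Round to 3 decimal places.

Let p₁ = 0.589, p₀ = 0.0507.
Under exogeneity and monotonicity, PN = (p₁ − p₀) / p₁.
PN = (0.589 − 0.0507) / 0.589 = 0.5383 / 0.589 ≈ 0.9139

PN ≈ 0.914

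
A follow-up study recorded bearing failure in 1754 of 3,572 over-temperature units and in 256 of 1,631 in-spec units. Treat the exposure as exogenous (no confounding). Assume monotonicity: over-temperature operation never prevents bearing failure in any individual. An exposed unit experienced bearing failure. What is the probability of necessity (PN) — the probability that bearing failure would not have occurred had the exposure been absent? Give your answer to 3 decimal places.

PN ≈ 0.680

p₁ = P(outcome | exposed) = 1754/3572 = 0.49104
p₀ = P(outcome | unexposed) = 256/1631 = 0.15696
Under exogeneity and monotonicity, PN = (p₁ − p₀) / p₁.
PN = (0.49104 − 0.15696) / 0.49104 = 0.33408 / 0.49104 ≈ 0.6804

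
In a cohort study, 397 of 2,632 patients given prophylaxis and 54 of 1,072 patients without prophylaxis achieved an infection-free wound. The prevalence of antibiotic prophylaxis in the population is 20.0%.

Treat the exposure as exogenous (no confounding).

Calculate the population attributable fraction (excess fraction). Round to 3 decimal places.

PAF ≈ 0.285

p₁ = P(outcome | exposed) = 397/2632 = 0.15084
p₀ = P(outcome | unexposed) = 54/1072 = 0.050373
Overall risk P(Y=1) = π·p₁ + (1−π)·p₀ = 0.2×0.15084 + 0.8×0.050373 = 0.070466.
Under exogeneity, PAF = [P(Y=1) − p₀] / P(Y=1).
PAF = (0.070466 − 0.050373) / 0.070466 ≈ 0.2851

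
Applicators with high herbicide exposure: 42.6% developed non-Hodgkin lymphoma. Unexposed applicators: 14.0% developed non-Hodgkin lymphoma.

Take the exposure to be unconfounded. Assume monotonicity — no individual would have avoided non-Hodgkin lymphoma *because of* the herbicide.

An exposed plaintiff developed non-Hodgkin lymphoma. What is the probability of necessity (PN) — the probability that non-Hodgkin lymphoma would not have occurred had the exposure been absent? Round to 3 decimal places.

p₁ = 0.426, p₀ = 0.14.
Under exogeneity and monotonicity, PN = (p₁ − p₀) / p₁.
PN = (0.426 − 0.14) / 0.426 = 0.286 / 0.426 ≈ 0.6714

PN ≈ 0.671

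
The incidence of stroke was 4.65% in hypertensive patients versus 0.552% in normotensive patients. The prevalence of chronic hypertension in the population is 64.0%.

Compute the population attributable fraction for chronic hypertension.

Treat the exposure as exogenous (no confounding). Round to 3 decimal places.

p₁ = 0.0465, p₀ = 0.00552.
Overall risk P(Y=1) = π·p₁ + (1−π)·p₀ = 0.64×0.0465 + 0.36×0.00552 = 0.031747.
Under exogeneity, PAF = [P(Y=1) − p₀] / P(Y=1).
PAF = (0.031747 − 0.00552) / 0.031747 ≈ 0.8261

PAF ≈ 0.826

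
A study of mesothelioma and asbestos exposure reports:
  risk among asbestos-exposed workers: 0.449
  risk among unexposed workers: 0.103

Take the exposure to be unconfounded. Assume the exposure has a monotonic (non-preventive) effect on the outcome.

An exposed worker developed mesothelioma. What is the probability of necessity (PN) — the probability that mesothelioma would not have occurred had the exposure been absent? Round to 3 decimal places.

PN ≈ 0.771

Let p₁ = 0.449, p₀ = 0.103.
Under exogeneity and monotonicity, PN = (p₁ − p₀) / p₁.
PN = (0.449 − 0.103) / 0.449 = 0.346 / 0.449 ≈ 0.7706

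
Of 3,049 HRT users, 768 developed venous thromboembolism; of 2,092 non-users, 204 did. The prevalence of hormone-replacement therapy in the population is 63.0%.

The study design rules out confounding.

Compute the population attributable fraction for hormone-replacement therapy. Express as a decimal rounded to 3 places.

p₁ = P(outcome | exposed) = 768/3049 = 0.25189
p₀ = P(outcome | unexposed) = 204/2092 = 0.097514
Overall risk P(Y=1) = π·p₁ + (1−π)·p₀ = 0.63×0.25189 + 0.37×0.097514 = 0.19477.
Under exogeneity, PAF = [P(Y=1) − p₀] / P(Y=1).
PAF = (0.19477 − 0.097514) / 0.19477 ≈ 0.4993

PAF ≈ 0.499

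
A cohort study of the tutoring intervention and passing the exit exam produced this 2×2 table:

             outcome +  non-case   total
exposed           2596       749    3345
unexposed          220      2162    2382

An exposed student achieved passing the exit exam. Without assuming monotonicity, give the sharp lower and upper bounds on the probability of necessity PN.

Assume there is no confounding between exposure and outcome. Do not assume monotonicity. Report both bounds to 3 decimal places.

0.881 ≤ PN ≤ 1.000

p₁ = P(outcome | exposed) = 2596/3345 = 0.77608
p₀ = P(outcome | unexposed) = 220/2382 = 0.092359
Under exogeneity alone the bounds on PN are max{0,(p₁−p₀)/p₁} ≤ PN ≤ min{1,(1−p₀)/p₁}.
  lower = (p₁ − p₀)/p₁ = 0.68372 / 0.77608 ≈ 0.8810
  upper = min{1, (1 − p₀)/p₁} = 0.90764 / 0.77608 ≈ 1.1695 → capped at 1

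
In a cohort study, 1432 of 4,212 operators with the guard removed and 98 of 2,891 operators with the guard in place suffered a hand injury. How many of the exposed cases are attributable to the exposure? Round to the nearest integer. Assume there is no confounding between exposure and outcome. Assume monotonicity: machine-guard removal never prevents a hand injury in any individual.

p₁ = P(outcome | exposed) = 1432/4212 = 0.33998
p₀ = P(outcome | unexposed) = 98/2891 = 0.033898
PN = (p₁ − p₀)/p₁ = (0.33998 − 0.033898) / 0.33998 ≈ 0.90029.
Attributable cases ≈ PN × (exposed cases) = 0.90029 × 1432 ≈ 1289.22.

about 1289 cases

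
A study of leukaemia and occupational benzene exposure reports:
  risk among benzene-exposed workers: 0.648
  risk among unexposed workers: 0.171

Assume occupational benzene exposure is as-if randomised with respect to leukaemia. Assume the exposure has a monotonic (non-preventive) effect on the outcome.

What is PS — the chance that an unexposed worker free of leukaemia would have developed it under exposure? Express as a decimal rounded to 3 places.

Let p₁ = 0.648, p₀ = 0.171.
Under exogeneity and monotonicity, PS = (p₁ − p₀) / (1 − p₀).
PS = (0.648 − 0.171) / (1 − 0.171) = 0.477 / 0.829 ≈ 0.5754

PS ≈ 0.575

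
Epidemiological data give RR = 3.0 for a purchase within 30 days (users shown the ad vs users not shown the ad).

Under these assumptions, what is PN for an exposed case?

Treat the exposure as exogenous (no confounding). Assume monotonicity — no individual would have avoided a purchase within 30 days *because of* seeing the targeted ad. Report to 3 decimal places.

PN ≈ 0.667

Under exogeneity and monotonicity, PN = (RR − 1) / RR = 1 − 1/RR.
PN = (3.0 − 1) / 3.0 = 2 / 3.0 ≈ 0.6667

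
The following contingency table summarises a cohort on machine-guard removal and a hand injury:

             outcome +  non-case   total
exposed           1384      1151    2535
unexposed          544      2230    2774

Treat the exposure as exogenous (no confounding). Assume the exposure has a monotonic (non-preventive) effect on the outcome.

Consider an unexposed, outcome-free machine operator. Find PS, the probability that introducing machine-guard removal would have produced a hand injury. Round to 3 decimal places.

PS ≈ 0.435

p₁ = P(outcome | exposed) = 1384/2535 = 0.54596
p₀ = P(outcome | unexposed) = 544/2774 = 0.19611
Under exogeneity and monotonicity, PS = (p₁ − p₀)/(1 − p₀).
PS = (0.54596 − 0.19611) / 0.80389 ≈ 0.4352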